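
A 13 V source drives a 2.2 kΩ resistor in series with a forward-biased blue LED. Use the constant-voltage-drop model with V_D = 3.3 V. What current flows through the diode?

I ≈ 4.4 mA

KVL around the loop: 13 = V_D + I·R = 3.3 + I × 2.2 kΩ.
So I = (13 − 3.3) / 2.2 kΩ = 9.7 / 2.2 = 4.41 mA.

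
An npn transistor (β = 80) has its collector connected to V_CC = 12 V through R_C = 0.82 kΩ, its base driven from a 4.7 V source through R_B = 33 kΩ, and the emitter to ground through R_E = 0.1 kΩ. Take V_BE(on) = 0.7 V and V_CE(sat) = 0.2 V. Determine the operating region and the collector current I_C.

active; I_C ≈ 7.8 mA

Assume active. Base-emitter loop: I_B = (V_BB − V_BE)/(R_B + (β+1)R_E) = (4.7 − 0.7)/(33 + 81×0.1) = 0.0973 mA.
I_C = β·I_B = 80×0.0973 = 7.79 mA.
V_CE = V_CC − I_C·R_C − I_E·R_E = 12 − 7.79×0.82 − 7.88×0.1 = 4.83 V > V_CE(sat), so the active-region assumption holds.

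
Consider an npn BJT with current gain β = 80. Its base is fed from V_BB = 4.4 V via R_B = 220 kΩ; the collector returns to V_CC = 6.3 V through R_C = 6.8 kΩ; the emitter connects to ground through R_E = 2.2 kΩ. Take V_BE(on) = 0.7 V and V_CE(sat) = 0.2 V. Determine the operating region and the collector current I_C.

saturation; I_C ≈ 0.68 mA

Assume active: I_B = (4.4 − 0.7)/(220 + 81×2.2) = 0.00929 mA, I_C = β·I_B = 0.743 mA.
Then V_CE = 6.3 − 0.743×6.8 − 0.753×2.2 = -0.411 V < 0.2 V — the active assumption fails.
Re-solve with V_CE = 0.2 V. KCL at the emitter: V_E/R_E = (V_BB−0.7−V_E)/R_B + (V_CC−0.2−V_E)/R_C, giving V_E = 1.51 V.
I_C = (V_CC − 0.2 − V_E)/R_C = (6.1 − 1.51)/6.8 = 0.675 mA.
Check: I_B = (3.7 − 1.51)/220 = 0.00997 mA, and β·I_B = 0.797 mA > I_C, confirming saturation.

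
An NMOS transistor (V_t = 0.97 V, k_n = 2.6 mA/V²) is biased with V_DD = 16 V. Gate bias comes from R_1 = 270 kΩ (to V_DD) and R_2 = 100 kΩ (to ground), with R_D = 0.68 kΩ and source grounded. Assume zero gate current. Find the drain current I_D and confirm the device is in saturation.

I_D ≈ 15 mA

V_G = V_DD·R_2/(R_1+R_2) = 16×100/370 = 4.32 V. With the source grounded, V_GS = V_G = 4.32 V.
Assume saturation: I_D = (k_n/2)(V_GS − V_t)² = (2.6/2)×(4.32 − 0.97)² = 1.3×3.35² = 14.6 mA.
V_DS = V_DD − I_D·R_D = 16 − 14.6×0.68 = 6.05 V.
Saturation requires V_DS ≥ V_GS − V_t = 3.35 V; 6.05 ≥ 3.35 ✓.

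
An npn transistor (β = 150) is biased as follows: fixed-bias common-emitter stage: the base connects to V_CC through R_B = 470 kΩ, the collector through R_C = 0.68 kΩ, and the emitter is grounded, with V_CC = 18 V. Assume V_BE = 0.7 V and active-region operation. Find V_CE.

V_CE ≈ 14 V

Base loop: V_CC = I_B·R_B + V_BE, so I_B = (18 − 0.7)/470 kΩ = 0.0368 mA.
In the active region I_C = β·I_B = 150 × 0.0368 = 5.52 mA.
Collector loop: V_CE = V_CC − I_C·R_C = 18 − 5.52×0.68 = 14.2 V.
Since V_CE = 14.2 V > V_CE(sat) ≈ 0.2 V, the transistor is in the active region as assumed.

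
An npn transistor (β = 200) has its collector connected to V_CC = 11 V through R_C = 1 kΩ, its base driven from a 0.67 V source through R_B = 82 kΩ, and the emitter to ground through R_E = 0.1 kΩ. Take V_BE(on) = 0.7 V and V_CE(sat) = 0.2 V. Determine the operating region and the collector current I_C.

cutoff; I_C ≈ 0

V_BB = 0.67 V ≤ V_BE(on) = 0.7 V, so the base-emitter junction is not forward biased.
The transistor is in cutoff: I_B = I_C = 0.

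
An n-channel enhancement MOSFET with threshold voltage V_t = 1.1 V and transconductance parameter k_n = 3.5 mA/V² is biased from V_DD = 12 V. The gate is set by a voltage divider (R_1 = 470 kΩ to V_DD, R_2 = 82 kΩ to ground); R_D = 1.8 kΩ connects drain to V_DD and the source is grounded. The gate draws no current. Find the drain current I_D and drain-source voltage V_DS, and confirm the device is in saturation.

I_D ≈ 0.82 mA, V_DS ≈ 11 V

V_G = V_DD·R_2/(R_1+R_2) = 12×82/552 = 1.78 V. With the source grounded, V_GS = V_G = 1.78 V.
Assume saturation: I_D = (k_n/2)(V_GS − V_t)² = (3.5/2)×(1.78 − 1.1)² = 1.75×0.683² = 0.815 mA.
V_DS = V_DD − I_D·R_D = 12 − 0.815×1.8 = 10.5 V.
Saturation requires V_DS ≥ V_GS − V_t = 0.683 V; 10.5 ≥ 0.683 ✓.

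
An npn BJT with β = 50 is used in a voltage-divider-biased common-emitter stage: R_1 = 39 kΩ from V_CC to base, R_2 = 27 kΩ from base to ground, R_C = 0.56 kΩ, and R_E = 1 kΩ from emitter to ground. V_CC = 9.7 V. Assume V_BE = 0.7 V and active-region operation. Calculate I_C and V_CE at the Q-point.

I_C ≈ 2.4 mA, V_CE ≈ 5.8 V

Thevenize the base divider: V_Th = V_CC·R_2/(R_1+R_2) = 9.7×27/66 = 3.97 V, R_Th = R_1‖R_2 = 16 kΩ.
Base-emitter loop: V_Th = I_B·R_Th + V_BE + (β+1)I_B·R_E, so I_B = (3.97 − 0.7) / (16 + 51×1) = 0.0488 mA.
I_C = β·I_B = 50×0.0488 = 2.44 mA, and I_E = (β+1)I_B = 2.49 mA.
V_CE = V_CC − I_C·R_C − I_E·R_E = 9.7 − 2.44×0.56 − 2.49×1 = 5.84 V.
V_CE = 5.84 V > 0.2 V confirms active-region operation.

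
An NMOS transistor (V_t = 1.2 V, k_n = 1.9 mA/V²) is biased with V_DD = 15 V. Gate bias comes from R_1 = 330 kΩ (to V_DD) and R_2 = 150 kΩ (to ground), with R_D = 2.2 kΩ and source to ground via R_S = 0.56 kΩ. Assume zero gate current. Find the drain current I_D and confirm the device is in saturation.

V_G = V_DD·R_2/(R_1+R_2) = 15×150/480 = 4.69 V.
Assume saturation: I_D = (k_n/2)(V_GS − V_t)² with V_GS = V_G − I_D·R_S = 4.69 − 0.56·I_D.
Substituting gives 0.298·I_D² − 4.71·I_D + 11.6 = 0, with roots I_D = 3.04 or 12.8 mA.
The root I_D = 12.8 mA gives V_GS = -2.47 V ≤ V_t, so take I_D = 3.04 mA.
Then V_GS = 2.99 V and V_DS = V_DD − I_D(R_D+R_S) = 15 − 3.04×2.76 = 6.62 V.
Saturation requires V_DS ≥ V_GS − V_t = 1.79 V; 6.62 ≥ 1.79 ✓.

I_D ≈ 3 mA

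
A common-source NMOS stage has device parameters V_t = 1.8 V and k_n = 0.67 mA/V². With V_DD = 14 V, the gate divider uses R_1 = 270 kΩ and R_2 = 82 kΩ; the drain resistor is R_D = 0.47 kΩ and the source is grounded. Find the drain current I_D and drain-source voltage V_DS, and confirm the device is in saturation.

V_G = V_DD·R_2/(R_1+R_2) = 14×82/352 = 3.26 V. With the source grounded, V_GS = V_G = 3.26 V.
Assume saturation: I_D = (k_n/2)(V_GS − V_t)² = (0.67/2)×(3.26 − 1.8)² = 0.335×1.46² = 0.715 mA.
V_DS = V_DD − I_D·R_D = 14 − 0.715×0.47 = 13.7 V.
Saturation requires V_DS ≥ V_GS − V_t = 1.46 V; 13.7 ≥ 1.46 ✓.

I_D ≈ 0.72 mA, V_DS ≈ 14 V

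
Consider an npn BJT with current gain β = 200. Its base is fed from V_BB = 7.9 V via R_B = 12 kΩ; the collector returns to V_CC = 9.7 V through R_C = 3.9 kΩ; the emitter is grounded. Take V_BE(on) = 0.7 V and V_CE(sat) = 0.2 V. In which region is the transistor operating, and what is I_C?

Assume active: I_B = (7.9 − 0.7)/12 = 0.6 mA, giving I_C = β·I_B = 120 mA.
But then V_CE = 9.7 − 120×3.9 = -458 V < V_CE(sat) = 0.2 V — impossible in the active region.
So the transistor is saturated. With V_CE = 0.2 V, I_C = (V_CC − 0.2)/R_C = 9.5/3.9 = 2.44 mA.
Check: β·I_B = 120 mA > I_C = 2.44 mA, confirming saturation.

saturation; I_C ≈ 2.4 mA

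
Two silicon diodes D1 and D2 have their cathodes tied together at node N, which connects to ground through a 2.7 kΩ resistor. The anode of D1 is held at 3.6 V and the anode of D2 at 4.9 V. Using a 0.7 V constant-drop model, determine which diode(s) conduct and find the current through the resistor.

Assume both conduct. Then node N would need to be at both 3.6−0.7 = 2.9 V and 4.9−0.7 = 4.2 V, which is impossible.
Assume only D2 conducts: V_N = 4.9 − 0.7 = 4.2 V, so I_R = 4.2/2.7 = 1.56 mA.
Check D1: its anode-to-cathode voltage is 3.6 − 4.2 = -0.6 V < 0.7 V, so it is off. The assumption is consistent.

Only D2 conducts; I_R ≈ 1.6 mA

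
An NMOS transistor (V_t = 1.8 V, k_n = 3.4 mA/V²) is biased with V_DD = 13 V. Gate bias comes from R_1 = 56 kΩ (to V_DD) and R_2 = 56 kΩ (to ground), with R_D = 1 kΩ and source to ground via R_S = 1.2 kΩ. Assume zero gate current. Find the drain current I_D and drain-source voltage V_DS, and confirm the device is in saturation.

I_D ≈ 2.8 mA, V_DS ≈ 6.8 V

V_G = V_DD·R_2/(R_1+R_2) = 13×56/112 = 6.5 V.
Assume saturation: I_D = (k_n/2)(V_GS − V_t)² with V_GS = V_G − I_D·R_S = 6.5 − 1.2·I_D.
Substituting gives 2.45·I_D² − 20.2·I_D + 37.6 = 0, with roots I_D = 2.84 or 5.4 mA.
The root I_D = 5.4 mA gives V_GS = 0.0174 V ≤ V_t, so take I_D = 2.84 mA.
Then V_GS = 3.09 V and V_DS = V_DD − I_D(R_D+R_S) = 13 − 2.84×2.2 = 6.75 V.
Saturation requires V_DS ≥ V_GS − V_t = 1.29 V; 6.75 ≥ 1.29 ✓.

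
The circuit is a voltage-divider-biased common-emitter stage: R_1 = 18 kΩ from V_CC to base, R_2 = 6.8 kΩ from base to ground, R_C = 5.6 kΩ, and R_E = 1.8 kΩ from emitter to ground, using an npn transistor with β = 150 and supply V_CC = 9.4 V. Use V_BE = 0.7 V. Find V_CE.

Thevenize the base divider: V_Th = V_CC·R_2/(R_1+R_2) = 9.4×6.8/24.8 = 2.58 V, R_Th = R_1‖R_2 = 4.94 kΩ.
Base-emitter loop: V_Th = I_B·R_Th + V_BE + (β+1)I_B·R_E, so I_B = (2.58 − 0.7) / (4.94 + 151×1.8) = 0.00678 mA.
I_C = β·I_B = 150×0.00678 = 1.02 mA, and I_E = (β+1)I_B = 1.02 mA.
V_CE = V_CC − I_C·R_C − I_E·R_E = 9.4 − 1.02×5.6 − 1.02×1.8 = 1.86 V.
V_CE = 1.86 V > 0.2 V confirms active-region operation.

V_CE ≈ 1.9 V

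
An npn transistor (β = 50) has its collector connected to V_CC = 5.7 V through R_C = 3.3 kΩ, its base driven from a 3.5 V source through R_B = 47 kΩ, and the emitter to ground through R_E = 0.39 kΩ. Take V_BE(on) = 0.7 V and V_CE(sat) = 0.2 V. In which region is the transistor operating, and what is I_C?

Assume active: I_B = (3.5 − 0.7)/(47 + 51×0.39) = 0.0419 mA, I_C = β·I_B = 2.09 mA.
Then V_CE = 5.7 − 2.09×3.3 − 2.13×0.39 = -2.04 V < 0.2 V — the active assumption fails.
Re-solve with V_CE = 0.2 V. KCL at the emitter: V_E/R_E = (V_BB−0.7−V_E)/R_B + (V_CC−0.2−V_E)/R_C, giving V_E = 0.598 V.
I_C = (V_CC − 0.2 − V_E)/R_C = (5.5 − 0.598)/3.3 = 1.49 mA.
Check: I_B = (2.8 − 0.598)/47 = 0.0469 mA, and β·I_B = 2.34 mA > I_C, confirming saturation.

saturation; I_C ≈ 1.5 mA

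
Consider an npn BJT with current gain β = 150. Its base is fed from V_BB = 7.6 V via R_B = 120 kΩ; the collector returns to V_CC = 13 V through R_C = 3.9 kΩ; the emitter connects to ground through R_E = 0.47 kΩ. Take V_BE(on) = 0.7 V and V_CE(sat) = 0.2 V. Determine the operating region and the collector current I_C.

saturation; I_C ≈ 2.9 mA

Assume active: I_B = (7.6 − 0.7)/(120 + 151×0.47) = 0.0361 mA, I_C = β·I_B = 5.42 mA.
Then V_CE = 13 − 5.42×3.9 − 5.46×0.47 = -10.7 V < 0.2 V — the active assumption fails.
Re-solve with V_CE = 0.2 V. KCL at the emitter: V_E/R_E = (V_BB−0.7−V_E)/R_B + (V_CC−0.2−V_E)/R_C, giving V_E = 1.4 V.
I_C = (V_CC − 0.2 − V_E)/R_C = (12.8 − 1.4)/3.9 = 2.92 mA.
Check: I_B = (6.9 − 1.4)/120 = 0.0459 mA, and β·I_B = 6.88 mA > I_C, confirming saturation.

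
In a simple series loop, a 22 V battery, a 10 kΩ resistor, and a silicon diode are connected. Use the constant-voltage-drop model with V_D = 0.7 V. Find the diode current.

I ≈ 2.1 mA

KVL around the loop: 22 = V_D + I·R = 0.7 + I × 10 kΩ.
So I = (22 − 0.7) / 10 kΩ = 21.3 / 10 = 2.13 mA.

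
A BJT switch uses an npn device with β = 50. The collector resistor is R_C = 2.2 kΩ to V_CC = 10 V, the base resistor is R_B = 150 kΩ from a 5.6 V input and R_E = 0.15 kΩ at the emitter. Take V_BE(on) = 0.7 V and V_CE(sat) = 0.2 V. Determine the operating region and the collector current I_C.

active; I_C ≈ 1.6 mA

Assume active. Base-emitter loop: I_B = (V_BB − V_BE)/(R_B + (β+1)R_E) = (5.6 − 0.7)/(150 + 51×0.15) = 0.0311 mA.
I_C = β·I_B = 50×0.0311 = 1.55 mA.
V_CE = V_CC − I_C·R_C − I_E·R_E = 10 − 1.55×2.2 − 1.59×0.15 = 6.34 V > V_CE(sat), so the active-region assumption holds.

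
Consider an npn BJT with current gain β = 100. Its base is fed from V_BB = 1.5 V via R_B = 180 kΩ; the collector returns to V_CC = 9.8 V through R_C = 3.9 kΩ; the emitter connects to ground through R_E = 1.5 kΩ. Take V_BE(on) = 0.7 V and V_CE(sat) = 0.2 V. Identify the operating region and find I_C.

active; I_C ≈ 0.24 mA

Assume active. Base-emitter loop: I_B = (V_BB − V_BE)/(R_B + (β+1)R_E) = (1.5 − 0.7)/(180 + 101×1.5) = 0.00241 mA.
I_C = β·I_B = 100×0.00241 = 0.241 mA.
V_CE = V_CC − I_C·R_C − I_E·R_E = 9.8 − 0.241×3.9 − 0.244×1.5 = 8.49 V > V_CE(sat), so the active-region assumption holds.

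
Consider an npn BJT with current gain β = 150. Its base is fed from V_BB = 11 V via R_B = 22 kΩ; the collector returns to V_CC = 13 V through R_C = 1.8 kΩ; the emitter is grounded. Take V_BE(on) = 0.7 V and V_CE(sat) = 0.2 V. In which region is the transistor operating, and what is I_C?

Assume active: I_B = (11 − 0.7)/22 = 0.468 mA, giving I_C = β·I_B = 70.2 mA.
But then V_CE = 13 − 70.2×1.8 = -113 V < V_CE(sat) = 0.2 V — impossible in the active region.
So the transistor is saturated. With V_CE = 0.2 V, I_C = (V_CC − 0.2)/R_C = 12.8/1.8 = 7.11 mA.
Check: β·I_B = 70.2 mA > I_C = 7.11 mA, confirming saturation.

saturation; I_C ≈ 7.1 mA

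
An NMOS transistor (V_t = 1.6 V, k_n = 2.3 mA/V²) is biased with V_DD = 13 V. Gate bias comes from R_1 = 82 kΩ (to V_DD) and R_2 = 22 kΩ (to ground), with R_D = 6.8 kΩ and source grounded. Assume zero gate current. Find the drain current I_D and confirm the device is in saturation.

I_D ≈ 1.5 mA

V_G = V_DD·R_2/(R_1+R_2) = 13×22/104 = 2.75 V. With the source grounded, V_GS = V_G = 2.75 V.
Assume saturation: I_D = (k_n/2)(V_GS − V_t)² = (2.3/2)×(2.75 − 1.6)² = 1.15×1.15² = 1.52 mA.
V_DS = V_DD − I_D·R_D = 13 − 1.52×6.8 = 2.66 V.
Saturation requires V_DS ≥ V_GS − V_t = 1.15 V; 2.66 ≥ 1.15 ✓.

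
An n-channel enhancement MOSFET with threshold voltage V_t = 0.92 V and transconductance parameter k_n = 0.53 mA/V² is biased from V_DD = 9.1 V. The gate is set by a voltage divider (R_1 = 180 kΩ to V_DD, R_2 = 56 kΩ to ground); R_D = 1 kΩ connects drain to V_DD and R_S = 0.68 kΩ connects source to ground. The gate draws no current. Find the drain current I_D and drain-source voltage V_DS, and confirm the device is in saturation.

V_G = V_DD·R_2/(R_1+R_2) = 9.1×56/236 = 2.16 V.
Assume saturation: I_D = (k_n/2)(V_GS − V_t)² with V_GS = V_G − I_D·R_S = 2.16 − 0.68·I_D.
Substituting gives 0.123·I_D² − 1.45·I_D + 0.407 = 0, with roots I_D = 0.288 or 11.5 mA.
The root I_D = 11.5 mA gives V_GS = -5.67 V ≤ V_t, so take I_D = 0.288 mA.
Then V_GS = 1.96 V and V_DS = V_DD − I_D(R_D+R_S) = 9.1 − 0.288×1.68 = 8.62 V.
Saturation requires V_DS ≥ V_GS − V_t = 1.04 V; 8.62 ≥ 1.04 ✓.

I_D ≈ 0.29 mA, V_DS ≈ 8.6 V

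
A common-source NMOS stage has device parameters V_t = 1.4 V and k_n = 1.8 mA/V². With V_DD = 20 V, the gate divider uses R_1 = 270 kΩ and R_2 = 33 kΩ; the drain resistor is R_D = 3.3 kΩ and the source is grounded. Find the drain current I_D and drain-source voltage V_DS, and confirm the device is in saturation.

I_D ≈ 0.55 mA, V_DS ≈ 18 V

V_G = V_DD·R_2/(R_1+R_2) = 20×33/303 = 2.18 V. With the source grounded, V_GS = V_G = 2.18 V.
Assume saturation: I_D = (k_n/2)(V_GS − V_t)² = (1.8/2)×(2.18 − 1.4)² = 0.9×0.778² = 0.545 mA.
V_DS = V_DD − I_D·R_D = 20 − 0.545×3.3 = 18.2 V.
Saturation requires V_DS ≥ V_GS − V_t = 0.778 V; 18.2 ≥ 0.778 ✓.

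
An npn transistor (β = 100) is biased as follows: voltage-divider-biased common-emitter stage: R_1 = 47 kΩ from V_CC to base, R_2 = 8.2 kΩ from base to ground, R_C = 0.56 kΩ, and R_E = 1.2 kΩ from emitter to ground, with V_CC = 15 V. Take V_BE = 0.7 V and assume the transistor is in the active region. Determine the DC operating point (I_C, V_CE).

Thevenize the base divider: V_Th = V_CC·R_2/(R_1+R_2) = 15×8.2/55.2 = 2.23 V, R_Th = R_1‖R_2 = 6.98 kΩ.
Base-emitter loop: V_Th = I_B·R_Th + V_BE + (β+1)I_B·R_E, so I_B = (2.23 − 0.7) / (6.98 + 101×1.2) = 0.0119 mA.
I_C = β·I_B = 100×0.0119 = 1.19 mA, and I_E = (β+1)I_B = 1.2 mA.
V_CE = V_CC − I_C·R_C − I_E·R_E = 15 − 1.19×0.56 − 1.2×1.2 = 12.9 V.
V_CE = 12.9 V > 0.2 V confirms active-region operation.

I_C ≈ 1.2 mA, V_CE ≈ 13 V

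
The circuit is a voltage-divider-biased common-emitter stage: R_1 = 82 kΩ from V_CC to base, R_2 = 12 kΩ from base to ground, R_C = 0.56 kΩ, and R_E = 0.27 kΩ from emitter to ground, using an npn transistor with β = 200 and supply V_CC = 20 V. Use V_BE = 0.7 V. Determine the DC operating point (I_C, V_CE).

I_C ≈ 5.7 mA, V_CE ≈ 15 V

Thevenize the base divider: V_Th = V_CC·R_2/(R_1+R_2) = 20×12/94 = 2.55 V, R_Th = R_1‖R_2 = 10.5 kΩ.
Base-emitter loop: V_Th = I_B·R_Th + V_BE + (β+1)I_B·R_E, so I_B = (2.55 − 0.7) / (10.5 + 201×0.27) = 0.0286 mA.
I_C = β·I_B = 200×0.0286 = 5.73 mA, and I_E = (β+1)I_B = 5.75 mA.
V_CE = V_CC − I_C·R_C − I_E·R_E = 20 − 5.73×0.56 − 5.75×0.27 = 15.2 V.
V_CE = 15.2 V > 0.2 V confirms active-region operation.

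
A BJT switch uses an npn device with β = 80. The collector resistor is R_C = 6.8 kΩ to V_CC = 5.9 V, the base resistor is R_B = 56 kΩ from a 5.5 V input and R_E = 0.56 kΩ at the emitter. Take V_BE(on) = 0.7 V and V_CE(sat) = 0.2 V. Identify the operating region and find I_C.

saturation; I_C ≈ 0.77 mA

Assume active: I_B = (5.5 − 0.7)/(56 + 81×0.56) = 0.0474 mA, I_C = β·I_B = 3.79 mA.
Then V_CE = 5.9 − 3.79×6.8 − 3.84×0.56 = -22 V < 0.2 V — the active assumption fails.
Re-solve with V_CE = 0.2 V. KCL at the emitter: V_E/R_E = (V_BB−0.7−V_E)/R_B + (V_CC−0.2−V_E)/R_C, giving V_E = 0.474 V.
I_C = (V_CC − 0.2 − V_E)/R_C = (5.7 − 0.474)/6.8 = 0.769 mA.
Check: I_B = (4.8 − 0.474)/56 = 0.0773 mA, and β·I_B = 6.18 mA > I_C, confirming saturation.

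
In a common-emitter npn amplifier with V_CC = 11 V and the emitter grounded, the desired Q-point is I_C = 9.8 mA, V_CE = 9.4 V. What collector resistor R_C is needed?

R_C ≈ 0.16 kΩ

Collector loop: V_CC = I_C·R_C + V_CE.
R_C = (V_CC − V_CE)/I_C = (11 − 9.4)/9.8 = 0.163 kΩ.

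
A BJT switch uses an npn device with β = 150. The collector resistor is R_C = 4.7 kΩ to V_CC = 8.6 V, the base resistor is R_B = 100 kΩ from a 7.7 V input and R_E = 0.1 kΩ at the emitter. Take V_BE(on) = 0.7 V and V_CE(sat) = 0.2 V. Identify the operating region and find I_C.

Assume active: I_B = (7.7 − 0.7)/(100 + 151×0.1) = 0.0608 mA, I_C = β·I_B = 9.12 mA.
Then V_CE = 8.6 − 9.12×4.7 − 9.18×0.1 = -35.2 V < 0.2 V — the active assumption fails.
Re-solve with V_CE = 0.2 V. KCL at the emitter: V_E/R_E = (V_BB−0.7−V_E)/R_B + (V_CC−0.2−V_E)/R_C, giving V_E = 0.182 V.
I_C = (V_CC − 0.2 − V_E)/R_C = (8.4 − 0.182)/4.7 = 1.75 mA.
Check: I_B = (7 − 0.182)/100 = 0.0682 mA, and β·I_B = 10.2 mA > I_C, confirming saturation.

saturation; I_C ≈ 1.7 mA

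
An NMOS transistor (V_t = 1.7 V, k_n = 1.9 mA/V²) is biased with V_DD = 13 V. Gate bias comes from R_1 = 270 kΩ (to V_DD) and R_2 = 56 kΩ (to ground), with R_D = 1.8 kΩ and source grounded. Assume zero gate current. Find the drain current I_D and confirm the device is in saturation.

V_G = V_DD·R_2/(R_1+R_2) = 13×56/326 = 2.23 V. With the source grounded, V_GS = V_G = 2.23 V.
Assume saturation: I_D = (k_n/2)(V_GS − V_t)² = (1.9/2)×(2.23 − 1.7)² = 0.95×0.533² = 0.27 mA.
V_DS = V_DD − I_D·R_D = 13 − 0.27×1.8 = 12.5 V.
Saturation requires V_DS ≥ V_GS − V_t = 0.533 V; 12.5 ≥ 0.533 ✓.

I_D ≈ 0.27 mA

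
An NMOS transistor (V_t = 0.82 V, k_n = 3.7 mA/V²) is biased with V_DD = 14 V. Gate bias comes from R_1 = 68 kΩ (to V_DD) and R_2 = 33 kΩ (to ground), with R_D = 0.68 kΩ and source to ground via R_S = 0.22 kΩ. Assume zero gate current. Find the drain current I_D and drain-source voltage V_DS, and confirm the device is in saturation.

I_D ≈ 7.8 mA, V_DS ≈ 7 V

V_G = V_DD·R_2/(R_1+R_2) = 14×33/101 = 4.57 V.
Assume saturation: I_D = (k_n/2)(V_GS − V_t)² with V_GS = V_G − I_D·R_S = 4.57 − 0.22·I_D.
Substituting gives 0.0895·I_D² − 4.06·I_D + 26.1 = 0, with roots I_D = 7.76 or 37.5 mA.
The root I_D = 37.5 mA gives V_GS = -3.68 V ≤ V_t, so take I_D = 7.76 mA.
Then V_GS = 2.87 V and V_DS = V_DD − I_D(R_D+R_S) = 14 − 7.76×0.9 = 7.02 V.
Saturation requires V_DS ≥ V_GS − V_t = 2.05 V; 7.02 ≥ 2.05 ✓.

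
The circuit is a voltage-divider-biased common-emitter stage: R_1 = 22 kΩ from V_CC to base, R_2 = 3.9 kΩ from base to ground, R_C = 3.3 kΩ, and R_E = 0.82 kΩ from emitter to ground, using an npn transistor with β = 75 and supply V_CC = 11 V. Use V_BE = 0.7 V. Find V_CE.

V_CE ≈ 6.5 V

Thevenize the base divider: V_Th = V_CC·R_2/(R_1+R_2) = 11×3.9/25.9 = 1.66 V, R_Th = R_1‖R_2 = 3.31 kΩ.
Base-emitter loop: V_Th = I_B·R_Th + V_BE + (β+1)I_B·R_E, so I_B = (1.66 − 0.7) / (3.31 + 76×0.82) = 0.0146 mA.
I_C = β·I_B = 75×0.0146 = 1.09 mA, and I_E = (β+1)I_B = 1.11 mA.
V_CE = V_CC − I_C·R_C − I_E·R_E = 11 − 1.09×3.3 − 1.11×0.82 = 6.49 V.
V_CE = 6.49 V > 0.2 V confirms active-region operation.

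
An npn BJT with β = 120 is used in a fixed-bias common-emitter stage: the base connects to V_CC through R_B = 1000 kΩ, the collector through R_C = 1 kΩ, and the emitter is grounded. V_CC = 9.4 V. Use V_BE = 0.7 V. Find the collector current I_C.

Base loop: V_CC = I_B·R_B + V_BE, so I_B = (9.4 − 0.7)/1000 kΩ = 0.0087 mA.
In the active region I_C = β·I_B = 120 × 0.0087 = 1.04 mA.
Collector loop: V_CE = V_CC − I_C·R_C = 9.4 − 1.04×1 = 8.36 V.
Since V_CE = 8.36 V > V_CE(sat) ≈ 0.2 V, the transistor is in the active region as assumed.

I_C ≈ 1 mA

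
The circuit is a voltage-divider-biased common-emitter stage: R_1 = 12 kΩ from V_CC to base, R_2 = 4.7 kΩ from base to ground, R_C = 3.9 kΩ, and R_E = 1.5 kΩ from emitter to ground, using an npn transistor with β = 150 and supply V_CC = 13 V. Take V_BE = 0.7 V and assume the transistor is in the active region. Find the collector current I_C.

Thevenize the base divider: V_Th = V_CC·R_2/(R_1+R_2) = 13×4.7/16.7 = 3.66 V, R_Th = R_1‖R_2 = 3.38 kΩ.
Base-emitter loop: V_Th = I_B·R_Th + V_BE + (β+1)I_B·R_E, so I_B = (3.66 − 0.7) / (3.38 + 151×1.5) = 0.0129 mA.
I_C = β·I_B = 150×0.0129 = 1.93 mA, and I_E = (β+1)I_B = 1.94 mA.
V_CE = V_CC − I_C·R_C − I_E·R_E = 13 − 1.93×3.9 − 1.94×1.5 = 2.56 V.
V_CE = 2.56 V > 0.2 V confirms active-region operation.

I_C ≈ 1.9 mA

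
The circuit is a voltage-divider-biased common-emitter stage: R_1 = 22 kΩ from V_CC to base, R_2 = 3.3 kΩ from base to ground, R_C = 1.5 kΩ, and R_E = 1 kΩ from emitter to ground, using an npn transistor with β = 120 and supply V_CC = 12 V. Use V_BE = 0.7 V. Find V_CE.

Thevenize the base divider: V_Th = V_CC·R_2/(R_1+R_2) = 12×3.3/25.3 = 1.57 V, R_Th = R_1‖R_2 = 2.87 kΩ.
Base-emitter loop: V_Th = I_B·R_Th + V_BE + (β+1)I_B·R_E, so I_B = (1.57 − 0.7) / (2.87 + 121×1) = 0.00698 mA.
I_C = β·I_B = 120×0.00698 = 0.838 mA, and I_E = (β+1)I_B = 0.845 mA.
V_CE = V_CC − I_C·R_C − I_E·R_E = 12 − 0.838×1.5 − 0.845×1 = 9.9 V.
V_CE = 9.9 V > 0.2 V confirms active-region operation.

V_CE ≈ 9.9 V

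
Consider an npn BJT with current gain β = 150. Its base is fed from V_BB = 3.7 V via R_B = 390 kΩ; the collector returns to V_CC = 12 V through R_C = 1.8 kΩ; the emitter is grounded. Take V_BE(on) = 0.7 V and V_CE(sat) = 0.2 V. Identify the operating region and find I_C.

Assume active. Base-emitter loop: I_B = (V_BB − V_BE)/R_B = (3.7 − 0.7)/390 = 0.00769 mA.
I_C = β·I_B = 150×0.00769 = 1.15 mA.
V_CE = V_CC − I_C·R_C = 12 − 1.15×1.8 = 9.92 V > V_CE(sat), so the active-region assumption holds.

active; I_C ≈ 1.2 mA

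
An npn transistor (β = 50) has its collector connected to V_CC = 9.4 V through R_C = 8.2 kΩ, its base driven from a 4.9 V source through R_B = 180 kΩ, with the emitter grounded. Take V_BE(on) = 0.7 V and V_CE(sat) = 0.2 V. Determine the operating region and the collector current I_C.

Assume active: I_B = (4.9 − 0.7)/180 = 0.0233 mA, giving I_C = β·I_B = 1.17 mA.
But then V_CE = 9.4 − 1.17×8.2 = -0.167 V < V_CE(sat) = 0.2 V — impossible in the active region.
So the transistor is saturated. With V_CE = 0.2 V, I_C = (V_CC − 0.2)/R_C = 9.2/8.2 = 1.12 mA.
Check: β·I_B = 1.17 mA > I_C = 1.12 mA, confirming saturation.

saturation; I_C ≈ 1.1 mA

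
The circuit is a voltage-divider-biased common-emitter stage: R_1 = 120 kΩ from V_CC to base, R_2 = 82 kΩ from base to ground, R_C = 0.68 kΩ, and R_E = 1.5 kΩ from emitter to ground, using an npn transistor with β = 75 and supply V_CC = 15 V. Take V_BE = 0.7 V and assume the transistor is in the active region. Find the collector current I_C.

Thevenize the base divider: V_Th = V_CC·R_2/(R_1+R_2) = 15×82/202 = 6.09 V, R_Th = R_1‖R_2 = 48.7 kΩ.
Base-emitter loop: V_Th = I_B·R_Th + V_BE + (β+1)I_B·R_E, so I_B = (6.09 − 0.7) / (48.7 + 76×1.5) = 0.0331 mA.
I_C = β·I_B = 75×0.0331 = 2.48 mA, and I_E = (β+1)I_B = 2.52 mA.
V_CE = V_CC − I_C·R_C − I_E·R_E = 15 − 2.48×0.68 − 2.52×1.5 = 9.54 V.
V_CE = 9.54 V > 0.2 V confirms active-region operation.

I_C ≈ 2.5 mA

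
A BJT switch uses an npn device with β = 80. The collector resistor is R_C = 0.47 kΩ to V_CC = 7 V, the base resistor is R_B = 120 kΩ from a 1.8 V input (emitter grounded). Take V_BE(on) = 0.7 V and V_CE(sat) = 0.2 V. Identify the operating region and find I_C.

active; I_C ≈ 0.73 mA

Assume active. Base-emitter loop: I_B = (V_BB − V_BE)/R_B = (1.8 − 0.7)/120 = 0.00917 mA.
I_C = β·I_B = 80×0.00917 = 0.733 mA.
V_CE = V_CC − I_C·R_C = 7 − 0.733×0.47 = 6.66 V > V_CE(sat), so the active-region assumption holds.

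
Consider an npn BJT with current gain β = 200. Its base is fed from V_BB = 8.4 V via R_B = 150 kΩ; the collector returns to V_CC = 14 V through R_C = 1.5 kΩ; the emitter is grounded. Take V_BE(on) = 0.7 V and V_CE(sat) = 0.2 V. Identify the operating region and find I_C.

saturation; I_C ≈ 9.2 mA

Assume active: I_B = (8.4 − 0.7)/150 = 0.0513 mA, giving I_C = β·I_B = 10.3 mA.
But then V_CE = 14 − 10.3×1.5 = -1.4 V < V_CE(sat) = 0.2 V — impossible in the active region.
So the transistor is saturated. With V_CE = 0.2 V, I_C = (V_CC − 0.2)/R_C = 13.8/1.5 = 9.2 mA.
Check: β·I_B = 10.3 mA > I_C = 9.2 mA, confirming saturation.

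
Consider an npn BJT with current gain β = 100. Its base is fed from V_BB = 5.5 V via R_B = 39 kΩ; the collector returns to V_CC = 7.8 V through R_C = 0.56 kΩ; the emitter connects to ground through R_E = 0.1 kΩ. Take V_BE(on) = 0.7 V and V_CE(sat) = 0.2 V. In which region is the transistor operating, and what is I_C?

active; I_C ≈ 9.8 mA

Assume active. Base-emitter loop: I_B = (V_BB − V_BE)/(R_B + (β+1)R_E) = (5.5 − 0.7)/(39 + 101×0.1) = 0.0978 mA.
I_C = β·I_B = 100×0.0978 = 9.78 mA.
V_CE = V_CC − I_C·R_C − I_E·R_E = 7.8 − 9.78×0.56 − 9.87×0.1 = 1.34 V > V_CE(sat), so the active-region assumption holds.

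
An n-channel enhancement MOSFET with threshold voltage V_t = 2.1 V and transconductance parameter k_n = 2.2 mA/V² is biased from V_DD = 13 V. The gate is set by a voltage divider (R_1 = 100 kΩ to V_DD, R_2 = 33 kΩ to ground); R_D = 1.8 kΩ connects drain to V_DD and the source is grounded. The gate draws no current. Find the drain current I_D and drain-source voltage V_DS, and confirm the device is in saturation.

I_D ≈ 1.4 mA, V_DS ≈ 10 V

V_G = V_DD·R_2/(R_1+R_2) = 13×33/133 = 3.23 V. With the source grounded, V_GS = V_G = 3.23 V.
Assume saturation: I_D = (k_n/2)(V_GS − V_t)² = (2.2/2)×(3.23 − 2.1)² = 1.1×1.13² = 1.39 mA.
V_DS = V_DD − I_D·R_D = 13 − 1.39×1.8 = 10.5 V.
Saturation requires V_DS ≥ V_GS − V_t = 1.13 V; 10.5 ≥ 1.13 ✓.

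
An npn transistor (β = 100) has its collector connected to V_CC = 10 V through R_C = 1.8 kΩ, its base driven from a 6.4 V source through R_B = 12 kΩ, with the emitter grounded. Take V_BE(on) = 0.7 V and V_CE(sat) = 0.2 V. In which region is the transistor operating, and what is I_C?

saturation; I_C ≈ 5.4 mA

Assume active: I_B = (6.4 − 0.7)/12 = 0.475 mA, giving I_C = β·I_B = 47.5 mA.
But then V_CE = 10 − 47.5×1.8 = -75.5 V < V_CE(sat) = 0.2 V — impossible in the active region.
So the transistor is saturated. With V_CE = 0.2 V, I_C = (V_CC − 0.2)/R_C = 9.8/1.8 = 5.44 mA.
Check: β·I_B = 47.5 mA > I_C = 5.44 mA, confirming saturation.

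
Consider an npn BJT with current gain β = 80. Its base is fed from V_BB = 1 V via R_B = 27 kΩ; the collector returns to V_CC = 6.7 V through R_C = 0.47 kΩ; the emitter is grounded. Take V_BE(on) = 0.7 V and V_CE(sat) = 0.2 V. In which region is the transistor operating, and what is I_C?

Assume active. Base-emitter loop: I_B = (V_BB − V_BE)/R_B = (1 − 0.7)/27 = 0.0111 mA.
I_C = β·I_B = 80×0.0111 = 0.889 mA.
V_CE = V_CC − I_C·R_C = 6.7 − 0.889×0.47 = 6.28 V > V_CE(sat), so the active-region assumption holds.

active; I_C ≈ 0.89 mA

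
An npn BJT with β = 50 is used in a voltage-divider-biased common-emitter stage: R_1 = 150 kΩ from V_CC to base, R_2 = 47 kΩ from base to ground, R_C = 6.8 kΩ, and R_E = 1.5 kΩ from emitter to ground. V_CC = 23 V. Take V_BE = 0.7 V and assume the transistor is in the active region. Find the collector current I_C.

Thevenize the base divider: V_Th = V_CC·R_2/(R_1+R_2) = 23×47/197 = 5.49 V, R_Th = R_1‖R_2 = 35.8 kΩ.
Base-emitter loop: V_Th = I_B·R_Th + V_BE + (β+1)I_B·R_E, so I_B = (5.49 − 0.7) / (35.8 + 51×1.5) = 0.0426 mA.
I_C = β·I_B = 50×0.0426 = 2.13 mA, and I_E = (β+1)I_B = 2.17 mA.
V_CE = V_CC − I_C·R_C − I_E·R_E = 23 − 2.13×6.8 − 2.17×1.5 = 5.24 V.
V_CE = 5.24 V > 0.2 V confirms active-region operation.

I_C ≈ 2.1 mA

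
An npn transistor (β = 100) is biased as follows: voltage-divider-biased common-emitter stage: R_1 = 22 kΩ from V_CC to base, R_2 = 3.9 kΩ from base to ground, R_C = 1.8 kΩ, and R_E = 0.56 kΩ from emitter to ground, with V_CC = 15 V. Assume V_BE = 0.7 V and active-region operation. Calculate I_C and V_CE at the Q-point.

I_C ≈ 2.6 mA, V_CE ≈ 8.8 V

Thevenize the base divider: V_Th = V_CC·R_2/(R_1+R_2) = 15×3.9/25.9 = 2.26 V, R_Th = R_1‖R_2 = 3.31 kΩ.
Base-emitter loop: V_Th = I_B·R_Th + V_BE + (β+1)I_B·R_E, so I_B = (2.26 − 0.7) / (3.31 + 101×0.56) = 0.026 mA.
I_C = β·I_B = 100×0.026 = 2.6 mA, and I_E = (β+1)I_B = 2.63 mA.
V_CE = V_CC − I_C·R_C − I_E·R_E = 15 − 2.6×1.8 − 2.63×0.56 = 8.84 V.
V_CE = 8.84 V > 0.2 V confirms active-region operation.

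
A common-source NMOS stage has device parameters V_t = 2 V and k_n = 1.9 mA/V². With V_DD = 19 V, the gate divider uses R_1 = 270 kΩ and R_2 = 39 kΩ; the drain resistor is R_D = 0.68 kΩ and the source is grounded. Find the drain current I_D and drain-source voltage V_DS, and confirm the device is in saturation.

I_D ≈ 0.15 mA, V_DS ≈ 19 V

V_G = V_DD·R_2/(R_1+R_2) = 19×39/309 = 2.4 V. With the source grounded, V_GS = V_G = 2.4 V.
Assume saturation: I_D = (k_n/2)(V_GS − V_t)² = (1.9/2)×(2.4 − 2)² = 0.95×0.398² = 0.151 mA.
V_DS = V_DD − I_D·R_D = 19 − 0.151×0.68 = 18.9 V.
Saturation requires V_DS ≥ V_GS − V_t = 0.398 V; 18.9 ≥ 0.398 ✓.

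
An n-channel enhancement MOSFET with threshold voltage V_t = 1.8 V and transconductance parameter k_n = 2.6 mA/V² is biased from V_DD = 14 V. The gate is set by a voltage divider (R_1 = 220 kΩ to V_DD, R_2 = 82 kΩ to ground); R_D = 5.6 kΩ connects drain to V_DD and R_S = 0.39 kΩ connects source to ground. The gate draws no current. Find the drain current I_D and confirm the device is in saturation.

I_D ≈ 2 mA

V_G = V_DD·R_2/(R_1+R_2) = 14×82/302 = 3.8 V.
Assume saturation: I_D = (k_n/2)(V_GS − V_t)² with V_GS = V_G − I_D·R_S = 3.8 − 0.39·I_D.
Substituting gives 0.198·I_D² − 3.03·I_D + 5.21 = 0, with roots I_D = 1.97 or 13.3 mA.
The root I_D = 13.3 mA gives V_GS = -1.4 V ≤ V_t, so take I_D = 1.97 mA.
Then V_GS = 3.03 V and V_DS = V_DD − I_D(R_D+R_S) = 14 − 1.97×5.99 = 2.18 V.
Saturation requires V_DS ≥ V_GS − V_t = 1.23 V; 2.18 ≥ 1.23 ✓.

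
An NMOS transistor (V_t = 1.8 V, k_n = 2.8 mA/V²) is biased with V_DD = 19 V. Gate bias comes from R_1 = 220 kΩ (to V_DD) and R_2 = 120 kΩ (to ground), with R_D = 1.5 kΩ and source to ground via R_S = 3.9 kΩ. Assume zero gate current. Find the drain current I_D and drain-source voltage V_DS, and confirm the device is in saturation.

V_G = V_DD·R_2/(R_1+R_2) = 19×120/340 = 6.71 V.
Assume saturation: I_D = (k_n/2)(V_GS − V_t)² with V_GS = V_G − I_D·R_S = 6.71 − 3.9·I_D.
Substituting gives 21.3·I_D² − 54.6·I_D + 33.7 = 0, with roots I_D = 1.04 or 1.53 mA.
The root I_D = 1.53 mA gives V_GS = 0.756 V ≤ V_t, so take I_D = 1.04 mA.
Then V_GS = 2.66 V and V_DS = V_DD − I_D(R_D+R_S) = 19 − 1.04×5.4 = 13.4 V.
Saturation requires V_DS ≥ V_GS − V_t = 0.861 V; 13.4 ≥ 0.861 ✓.

I_D ≈ 1 mA, V_DS ≈ 13 V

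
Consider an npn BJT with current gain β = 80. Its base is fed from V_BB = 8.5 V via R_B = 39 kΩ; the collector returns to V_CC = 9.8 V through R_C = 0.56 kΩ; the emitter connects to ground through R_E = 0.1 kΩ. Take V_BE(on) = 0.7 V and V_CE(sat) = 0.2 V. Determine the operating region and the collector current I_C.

active; I_C ≈ 13 mA

Assume active. Base-emitter loop: I_B = (V_BB − V_BE)/(R_B + (β+1)R_E) = (8.5 − 0.7)/(39 + 81×0.1) = 0.166 mA.
I_C = β·I_B = 80×0.166 = 13.2 mA.
V_CE = V_CC − I_C·R_C − I_E·R_E = 9.8 − 13.2×0.56 − 13.4×0.1 = 1.04 V > V_CE(sat), so the active-region assumption holds.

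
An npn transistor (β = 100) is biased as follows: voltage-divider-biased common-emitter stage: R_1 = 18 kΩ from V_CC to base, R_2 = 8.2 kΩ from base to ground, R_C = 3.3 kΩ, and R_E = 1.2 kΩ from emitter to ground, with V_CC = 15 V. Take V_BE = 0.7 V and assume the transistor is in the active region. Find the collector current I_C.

Thevenize the base divider: V_Th = V_CC·R_2/(R_1+R_2) = 15×8.2/26.2 = 4.69 V, R_Th = R_1‖R_2 = 5.63 kΩ.
Base-emitter loop: V_Th = I_B·R_Th + V_BE + (β+1)I_B·R_E, so I_B = (4.69 − 0.7) / (5.63 + 101×1.2) = 0.0315 mA.
I_C = β·I_B = 100×0.0315 = 3.15 mA, and I_E = (β+1)I_B = 3.18 mA.
V_CE = V_CC − I_C·R_C − I_E·R_E = 15 − 3.15×3.3 − 3.18×1.2 = 0.789 V.
V_CE = 0.789 V > 0.2 V confirms active-region operation.

I_C ≈ 3.1 mA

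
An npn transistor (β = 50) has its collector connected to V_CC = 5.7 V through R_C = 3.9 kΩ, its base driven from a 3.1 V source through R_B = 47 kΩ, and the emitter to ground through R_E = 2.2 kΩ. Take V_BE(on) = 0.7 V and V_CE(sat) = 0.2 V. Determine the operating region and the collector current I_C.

active; I_C ≈ 0.75 mA

Assume active. Base-emitter loop: I_B = (V_BB − V_BE)/(R_B + (β+1)R_E) = (3.1 − 0.7)/(47 + 51×2.2) = 0.0151 mA.
I_C = β·I_B = 50×0.0151 = 0.754 mA.
V_CE = V_CC − I_C·R_C − I_E·R_E = 5.7 − 0.754×3.9 − 0.769×2.2 = 1.07 V > V_CE(sat), so the active-region assumption holds.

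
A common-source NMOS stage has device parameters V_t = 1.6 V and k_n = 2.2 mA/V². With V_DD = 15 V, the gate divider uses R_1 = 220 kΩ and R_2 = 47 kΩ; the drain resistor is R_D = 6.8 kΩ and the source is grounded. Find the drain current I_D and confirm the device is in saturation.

V_G = V_DD·R_2/(R_1+R_2) = 15×47/267 = 2.64 V. With the source grounded, V_GS = V_G = 2.64 V.
Assume saturation: I_D = (k_n/2)(V_GS − V_t)² = (2.2/2)×(2.64 − 1.6)² = 1.1×1.04² = 1.19 mA.
V_DS = V_DD − I_D·R_D = 15 − 1.19×6.8 = 6.9 V.
Saturation requires V_DS ≥ V_GS − V_t = 1.04 V; 6.9 ≥ 1.04 ✓.

I_D ≈ 1.2 mA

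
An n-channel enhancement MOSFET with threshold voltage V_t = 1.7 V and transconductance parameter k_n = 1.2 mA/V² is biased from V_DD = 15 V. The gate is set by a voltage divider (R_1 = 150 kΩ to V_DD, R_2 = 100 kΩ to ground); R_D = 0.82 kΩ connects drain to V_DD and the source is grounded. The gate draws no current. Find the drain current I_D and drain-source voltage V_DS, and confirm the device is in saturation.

V_G = V_DD·R_2/(R_1+R_2) = 15×100/250 = 6 V. With the source grounded, V_GS = V_G = 6 V.
Assume saturation: I_D = (k_n/2)(V_GS − V_t)² = (1.2/2)×(6 − 1.7)² = 0.6×4.3² = 11.1 mA.
V_DS = V_DD − I_D·R_D = 15 − 11.1×0.82 = 5.9 V.
Saturation requires V_DS ≥ V_GS − V_t = 4.3 V; 5.9 ≥ 4.3 ✓.

I_D ≈ 11 mA, V_DS ≈ 5.9 V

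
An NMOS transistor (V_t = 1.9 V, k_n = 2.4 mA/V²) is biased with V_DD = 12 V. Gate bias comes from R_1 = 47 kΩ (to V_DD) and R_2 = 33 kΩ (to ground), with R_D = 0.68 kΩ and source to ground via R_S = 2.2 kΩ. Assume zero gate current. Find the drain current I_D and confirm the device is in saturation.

I_D ≈ 0.98 mA

V_G = V_DD·R_2/(R_1+R_2) = 12×33/80 = 4.95 V.
Assume saturation: I_D = (k_n/2)(V_GS − V_t)² with V_GS = V_G − I_D·R_S = 4.95 − 2.2·I_D.
Substituting gives 5.81·I_D² − 17.1·I_D + 11.2 = 0, with roots I_D = 0.976 or 1.97 mA.
The root I_D = 1.97 mA gives V_GS = 0.619 V ≤ V_t, so take I_D = 0.976 mA.
Then V_GS = 2.8 V and V_DS = V_DD − I_D(R_D+R_S) = 12 − 0.976×2.88 = 9.19 V.
Saturation requires V_DS ≥ V_GS − V_t = 0.902 V; 9.19 ≥ 0.902 ✓.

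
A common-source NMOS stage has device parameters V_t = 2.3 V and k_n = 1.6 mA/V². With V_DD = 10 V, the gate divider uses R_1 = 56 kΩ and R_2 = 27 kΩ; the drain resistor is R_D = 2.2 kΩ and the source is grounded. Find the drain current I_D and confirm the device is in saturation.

I_D ≈ 0.73 mA

V_G = V_DD·R_2/(R_1+R_2) = 10×27/83 = 3.25 V. With the source grounded, V_GS = V_G = 3.25 V.
Assume saturation: I_D = (k_n/2)(V_GS − V_t)² = (1.6/2)×(3.25 − 2.3)² = 0.8×0.953² = 0.727 mA.
V_DS = V_DD − I_D·R_D = 10 − 0.727×2.2 = 8.4 V.
Saturation requires V_DS ≥ V_GS − V_t = 0.953 V; 8.4 ≥ 0.953 ✓.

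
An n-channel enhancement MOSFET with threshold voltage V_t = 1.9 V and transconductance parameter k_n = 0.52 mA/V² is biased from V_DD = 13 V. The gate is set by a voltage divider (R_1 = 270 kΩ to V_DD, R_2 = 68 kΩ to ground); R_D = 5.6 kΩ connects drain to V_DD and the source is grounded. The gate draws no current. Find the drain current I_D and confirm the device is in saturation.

I_D ≈ 0.13 mA

V_G = V_DD·R_2/(R_1+R_2) = 13×68/338 = 2.62 V. With the source grounded, V_GS = V_G = 2.62 V.
Assume saturation: I_D = (k_n/2)(V_GS − V_t)² = (0.52/2)×(2.62 − 1.9)² = 0.26×0.715² = 0.133 mA.
V_DS = V_DD − I_D·R_D = 13 − 0.133×5.6 = 12.3 V.
Saturation requires V_DS ≥ V_GS − V_t = 0.715 V; 12.3 ≥ 0.715 ✓.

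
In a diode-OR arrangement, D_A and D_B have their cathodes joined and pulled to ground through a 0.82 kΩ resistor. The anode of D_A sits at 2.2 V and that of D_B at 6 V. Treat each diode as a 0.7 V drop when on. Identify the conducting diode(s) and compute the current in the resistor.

Only D_B conducts; I_R ≈ 6.5 mA

Assume both conduct. Then node N would need to be at both 2.2−0.7 = 1.5 V and 6−0.7 = 5.3 V, which is impossible.
Assume only D_B conducts: V_N = 6 − 0.7 = 5.3 V, so I_R = 5.3/0.82 = 6.46 mA.
Check D_A: its anode-to-cathode voltage is 2.2 − 5.3 = -3.1 V < 0.7 V, so it is off. The assumption is consistent.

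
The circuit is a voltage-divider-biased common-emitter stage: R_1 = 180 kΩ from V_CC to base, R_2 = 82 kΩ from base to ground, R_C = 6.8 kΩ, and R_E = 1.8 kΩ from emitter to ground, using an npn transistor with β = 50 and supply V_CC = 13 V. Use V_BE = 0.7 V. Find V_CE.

V_CE ≈ 3.2 V

Thevenize the base divider: V_Th = V_CC·R_2/(R_1+R_2) = 13×82/262 = 4.07 V, R_Th = R_1‖R_2 = 56.3 kΩ.
Base-emitter loop: V_Th = I_B·R_Th + V_BE + (β+1)I_B·R_E, so I_B = (4.07 − 0.7) / (56.3 + 51×1.8) = 0.0227 mA.
I_C = β·I_B = 50×0.0227 = 1.14 mA, and I_E = (β+1)I_B = 1.16 mA.
V_CE = V_CC − I_C·R_C − I_E·R_E = 13 − 1.14×6.8 − 1.16×1.8 = 3.18 V.
V_CE = 3.18 V > 0.2 V confirms active-region operation.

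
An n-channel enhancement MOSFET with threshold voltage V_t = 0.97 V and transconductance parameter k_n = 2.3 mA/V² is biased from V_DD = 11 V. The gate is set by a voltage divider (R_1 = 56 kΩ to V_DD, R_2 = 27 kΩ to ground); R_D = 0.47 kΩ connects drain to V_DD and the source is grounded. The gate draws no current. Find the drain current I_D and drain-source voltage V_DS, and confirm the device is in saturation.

I_D ≈ 7.8 mA, V_DS ≈ 7.3 V

V_G = V_DD·R_2/(R_1+R_2) = 11×27/83 = 3.58 V. With the source grounded, V_GS = V_G = 3.58 V.
Assume saturation: I_D = (k_n/2)(V_GS − V_t)² = (2.3/2)×(3.58 − 0.97)² = 1.15×2.61² = 7.82 mA.
V_DS = V_DD − I_D·R_D = 11 − 7.82×0.47 = 7.32 V.
Saturation requires V_DS ≥ V_GS − V_t = 2.61 V; 7.32 ≥ 2.61 ✓.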